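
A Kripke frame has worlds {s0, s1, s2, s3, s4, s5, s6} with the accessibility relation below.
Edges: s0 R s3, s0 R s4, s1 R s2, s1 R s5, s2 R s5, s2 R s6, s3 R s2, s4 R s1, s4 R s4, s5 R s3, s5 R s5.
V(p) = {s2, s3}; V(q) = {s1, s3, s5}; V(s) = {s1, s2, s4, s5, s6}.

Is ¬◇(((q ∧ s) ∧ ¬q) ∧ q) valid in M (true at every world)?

Yes

Let φ = ¬◇(((q ∧ s) ∧ ¬q) ∧ q). Evaluate φ at each world:
  s0 (successors {s3, s4}): φ is true.
  s1 (successors {s2, s5}): φ is true.
  s2 (successors {s5, s6}): φ is true.
  s3 (successors {s2}): φ is true.
  s4 (successors {s1, s4}): φ is true.
  s5 (successors {s3, s5}): φ is true.
  s6 (successors ∅): φ is true.
For instance, at s2:
  At s2: ◇(((q ∧ s) ∧ ¬q) ∧ q) is false, so ¬◇(((q ∧ s) ∧ ¬q) ∧ q) is true.
    At s2: ◇(((q ∧ s) ∧ ¬q) ∧ q) requires ((q ∧ s) ∧ ¬q) ∧ q at some successor in {s5, s6}.
      At s5: ((q ∧ s) ∧ ¬q) ∧ q is false.
      At s6: ((q ∧ s) ∧ ¬q) ∧ q is false.
    So ◇(((q ∧ s) ∧ ¬q) ∧ q) is false at s2.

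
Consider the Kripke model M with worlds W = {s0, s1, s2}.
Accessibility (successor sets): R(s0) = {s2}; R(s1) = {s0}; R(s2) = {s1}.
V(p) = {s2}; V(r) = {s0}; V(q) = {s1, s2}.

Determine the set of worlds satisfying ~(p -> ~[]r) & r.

Recall that []ψ holds at a world iff ψ holds at every accessible world, and <>ψ holds iff ψ holds at some accessible world.
Let φ = ~(p -> ~[]r) & r. Evaluate φ at each world:
  s0 (successors {s2}): φ is false.
  s1 (successors {s0}): φ is false.
  s2 (successors {s1}): φ is false.
For instance, at s1:
  At s1: ~(p -> ~[]r) is false, r is false, so ~(p -> ~[]r) & r is false.
    At s1: p -> ~[]r is true, so ~(p -> ~[]r) is false.
      At s1: p is false, ~[]r is false, so p -> ~[]r is true.
Satisfying worlds: none.

none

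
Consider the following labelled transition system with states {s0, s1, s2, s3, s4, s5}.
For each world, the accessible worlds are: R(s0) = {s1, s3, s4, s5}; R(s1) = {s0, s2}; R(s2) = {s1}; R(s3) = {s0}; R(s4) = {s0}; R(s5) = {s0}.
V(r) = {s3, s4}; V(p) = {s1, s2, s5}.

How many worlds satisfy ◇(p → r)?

Let φ = ◇(p → r). Evaluate φ at each world:
  s0 (successors {s1, s3, s4, s5}): φ is true.
  s1 (successors {s0, s2}): φ is true.
  s2 (successors {s1}): φ is false.
  s3 (successors {s0}): φ is true.
  s4 (successors {s0}): φ is true.
  s5 (successors {s0}): φ is true.
For instance, at s4:
  At s4: ◇(p → r) requires p → r at some successor in {s0}.
    p → r holds at s0, so ◇(p → r) is true at s4.
Satisfying worlds: {s0, s1, s3, s4, s5}

5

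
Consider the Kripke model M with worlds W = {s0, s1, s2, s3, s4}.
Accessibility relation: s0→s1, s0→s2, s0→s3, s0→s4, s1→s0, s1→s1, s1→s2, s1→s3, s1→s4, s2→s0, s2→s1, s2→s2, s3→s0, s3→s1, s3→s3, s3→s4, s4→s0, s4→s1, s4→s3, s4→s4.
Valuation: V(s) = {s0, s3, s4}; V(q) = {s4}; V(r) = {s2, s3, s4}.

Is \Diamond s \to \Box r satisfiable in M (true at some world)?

No

Recall that \Box ψ holds at a world iff ψ holds at every accessible world, and \Diamond ψ holds iff ψ holds at some accessible world.
Let φ = \Diamond s \to \Box r. Evaluate φ at each world:
  s0 (successors {s1, s2, s3, s4}): φ is false.
  s1 (successors {s0, s1, s2, s3, s4}): φ is false.
  s2 (successors {s0, s1, s2}): φ is false.
  s3 (successors {s0, s1, s3, s4}): φ is false.
  s4 (successors {s0, s1, s3, s4}): φ is false.
For instance, at s0:
  At s0: \Diamond s is true, \Box r is false, so \Diamond s \to \Box r is false.
    At s0: \Diamond s requires s at some successor in {s1, s2, s3, s4}.
      s holds at s3, so \Diamond s is true at s0.
    At s0: \Box r requires r at every successor {s1, s2, s3, s4}.
      r fails at s1, so \Box r is false at s0.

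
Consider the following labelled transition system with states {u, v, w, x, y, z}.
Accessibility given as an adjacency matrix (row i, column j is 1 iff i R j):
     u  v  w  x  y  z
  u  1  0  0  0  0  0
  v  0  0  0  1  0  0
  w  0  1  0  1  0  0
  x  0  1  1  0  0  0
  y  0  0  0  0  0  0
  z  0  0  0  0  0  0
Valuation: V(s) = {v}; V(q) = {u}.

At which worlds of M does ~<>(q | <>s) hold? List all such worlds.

Let φ = ~<>(q | <>s). Evaluate φ at each world:
  u (successors {u}): φ is false.
  v (successors {x}): φ is false.
  w (successors {v, x}): φ is false.
  x (successors {v, w}): φ is false.
  y (successors ∅): φ is true.
  z (successors ∅): φ is true.
For instance, at u:
  At u: <>(q | <>s) is true, so ~<>(q | <>s) is false.
    At u: <>(q | <>s) requires q | <>s at some successor in {u}.
      q | <>s holds at u, so <>(q | <>s) is true at u.
Satisfying worlds: {y, z}

y, z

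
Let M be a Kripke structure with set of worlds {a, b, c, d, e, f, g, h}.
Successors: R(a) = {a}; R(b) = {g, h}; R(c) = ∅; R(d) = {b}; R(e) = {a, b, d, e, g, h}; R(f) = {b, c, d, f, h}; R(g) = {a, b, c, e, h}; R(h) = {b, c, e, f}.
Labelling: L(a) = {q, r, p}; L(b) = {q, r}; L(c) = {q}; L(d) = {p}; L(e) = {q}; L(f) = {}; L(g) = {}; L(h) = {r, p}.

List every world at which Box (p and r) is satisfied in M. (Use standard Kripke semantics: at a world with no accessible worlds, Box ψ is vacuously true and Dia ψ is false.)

a, c

Let φ = Box (p and r). Evaluate φ at each world:
  a (successors {a}): φ is true.
  b (successors {g, h}): φ is false.
  c (successors ∅): φ is true.
  d (successors {b}): φ is false.
  e (successors {a, b, d, e, g, h}): φ is false.
  f (successors {b, c, d, f, h}): φ is false.
  g (successors {a, b, c, e, h}): φ is false.
  h (successors {b, c, e, f}): φ is false.
For instance, at e:
  At e: Box (p and r) requires p and r at every successor {a, b, d, e, g, h}.
    p and r fails at b, so Box (p and r) is false at e.
Satisfying worlds: {a, c}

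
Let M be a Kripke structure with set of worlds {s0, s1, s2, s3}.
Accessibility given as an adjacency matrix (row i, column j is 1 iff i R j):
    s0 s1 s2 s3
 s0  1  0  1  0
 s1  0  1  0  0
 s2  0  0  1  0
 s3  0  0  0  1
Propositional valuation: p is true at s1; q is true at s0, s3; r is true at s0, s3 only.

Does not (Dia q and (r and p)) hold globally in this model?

Let φ = not (Dia q and (r and p)). Evaluate φ at each world:
  s0 (successors {s0, s2}): φ is true.
  s1 (successors {s1}): φ is true.
  s2 (successors {s2}): φ is true.
  s3 (successors {s3}): φ is true.
For instance, at s1:
  At s1: Dia q and (r and p) is false, so not (Dia q and (r and p)) is true.
    At s1: Dia q is false, r and p is false, so Dia q and (r and p) is false.
      At s1: Dia q requires q at some successor in {s1}.
        At s1: q is false.
      So Dia q is false at s1.

Yes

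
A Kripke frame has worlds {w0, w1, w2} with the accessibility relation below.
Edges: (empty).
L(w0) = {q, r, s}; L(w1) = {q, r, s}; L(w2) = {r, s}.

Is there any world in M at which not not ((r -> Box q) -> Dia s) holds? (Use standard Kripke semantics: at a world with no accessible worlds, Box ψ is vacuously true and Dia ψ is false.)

Let φ = not not ((r -> Box q) -> Dia s). Evaluate φ at each world:
  w0 (successors ∅): φ is false.
  w1 (successors ∅): φ is false.
  w2 (successors ∅): φ is false.
For instance, at w0:
  At w0: not ((r -> Box q) -> Dia s) is true, so not not ((r -> Box q) -> Dia s) is false.
    At w0: (r -> Box q) -> Dia s is false, so not ((r -> Box q) -> Dia s) is true.
      At w0: r -> Box q is true, Dia s is false, so (r -> Box q) -> Dia s is false.

No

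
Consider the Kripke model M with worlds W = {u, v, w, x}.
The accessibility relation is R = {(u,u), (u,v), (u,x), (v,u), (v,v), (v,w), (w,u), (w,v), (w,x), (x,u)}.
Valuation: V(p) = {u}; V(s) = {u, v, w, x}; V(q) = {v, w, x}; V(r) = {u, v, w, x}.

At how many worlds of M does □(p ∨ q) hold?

4

Let φ = □(p ∨ q). Evaluate φ at each world:
  u (successors {u, v, x}): φ is true.
  v (successors {u, v, w}): φ is true.
  w (successors {u, v, x}): φ is true.
  x (successors {u}): φ is true.
For instance, at v:
  At v: □(p ∨ q) requires p ∨ q at every successor {u, v, w}.
    At u: p ∨ q is true.
    At v: p ∨ q is true.
    At w: p ∨ q is true.
  So □(p ∨ q) is true at v.
Satisfying worlds: {u, v, w, x}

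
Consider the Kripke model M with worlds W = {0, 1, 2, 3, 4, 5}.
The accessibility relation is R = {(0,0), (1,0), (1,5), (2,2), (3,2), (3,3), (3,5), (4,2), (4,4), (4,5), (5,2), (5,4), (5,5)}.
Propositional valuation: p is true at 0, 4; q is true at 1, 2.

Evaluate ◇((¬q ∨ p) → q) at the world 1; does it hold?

At 1: ◇((¬q ∨ p) → q) requires (¬q ∨ p) → q at some successor in {0, 5}.
  At 0: (¬q ∨ p) → q is false.
  At 5: (¬q ∨ p) → q is false.
So ◇((¬q ∨ p) → q) is false at 1.

No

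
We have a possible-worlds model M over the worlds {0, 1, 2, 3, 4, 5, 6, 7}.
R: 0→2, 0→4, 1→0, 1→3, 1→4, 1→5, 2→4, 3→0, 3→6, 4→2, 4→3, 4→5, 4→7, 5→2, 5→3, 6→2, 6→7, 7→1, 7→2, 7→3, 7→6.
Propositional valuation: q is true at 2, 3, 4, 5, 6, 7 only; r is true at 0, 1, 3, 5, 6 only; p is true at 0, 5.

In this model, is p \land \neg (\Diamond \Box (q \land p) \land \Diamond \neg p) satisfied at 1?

No

Recall that \Box ψ holds at a world iff ψ holds at every accessible world, and \Diamond ψ holds iff ψ holds at some accessible world.
At 1: p is false, \neg (\Diamond \Box (q \land p) \land \Diamond \neg p) is true, so p \land \neg (\Diamond \Box (q \land p) \land \Diamond \neg p) is false.
  At 1: \Diamond \Box (q \land p) \land \Diamond \neg p is false, so \neg (\Diamond \Box (q \land p) \land \Diamond \neg p) is true.
    At 1: \Diamond \Box (q \land p) is false, \Diamond \neg p is true, so \Diamond \Box (q \land p) \land \Diamond \neg p is false.
      At 1: \Diamond \Box (q \land p) requires \Box (q \land p) at some successor in {0, 3, 4, 5}.
        At 0: \Box (q \land p) is false.
        At 3: \Box (q \land p) is false.
        At 4: \Box (q \land p) is false.
        At 5: \Box (q \land p) is false.
      So \Diamond \Box (q \land p) is false at 1.
      At 1: \Diamond \neg p requires \neg p at some successor in {0, 3, 4, 5}.
        \neg p holds at 3, so \Diamond \neg p is true at 1.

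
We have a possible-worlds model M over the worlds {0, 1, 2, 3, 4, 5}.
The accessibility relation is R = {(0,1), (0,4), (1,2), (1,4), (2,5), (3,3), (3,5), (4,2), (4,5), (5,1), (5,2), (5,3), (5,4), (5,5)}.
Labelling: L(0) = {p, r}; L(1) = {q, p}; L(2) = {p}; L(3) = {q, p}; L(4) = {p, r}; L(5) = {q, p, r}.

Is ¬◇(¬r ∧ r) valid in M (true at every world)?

Yes

Let φ = ¬◇(¬r ∧ r). Evaluate φ at each world:
  0 (successors {1, 4}): φ is true.
  1 (successors {2, 4}): φ is true.
  2 (successors {5}): φ is true.
  3 (successors {3, 5}): φ is true.
  4 (successors {2, 5}): φ is true.
  5 (successors {1, 2, 3, 4, 5}): φ is true.
For instance, at 3:
  At 3: ◇(¬r ∧ r) is false, so ¬◇(¬r ∧ r) is true.
    At 3: ◇(¬r ∧ r) requires ¬r ∧ r at some successor in {3, 5}.
      At 3: ¬r ∧ r is false.
      At 5: ¬r ∧ r is false.
    So ◇(¬r ∧ r) is false at 3.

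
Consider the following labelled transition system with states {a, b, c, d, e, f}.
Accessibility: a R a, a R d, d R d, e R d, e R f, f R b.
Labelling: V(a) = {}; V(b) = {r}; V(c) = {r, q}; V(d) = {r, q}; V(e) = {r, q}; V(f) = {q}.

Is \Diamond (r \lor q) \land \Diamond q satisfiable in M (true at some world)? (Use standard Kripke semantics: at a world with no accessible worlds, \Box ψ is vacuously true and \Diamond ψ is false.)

Yes

Let φ = \Diamond (r \lor q) \land \Diamond q. Evaluate φ at each world:
  a (successors {a, d}): φ is true.
  b (successors ∅): φ is false.
  c (successors ∅): φ is false.
  d (successors {d}): φ is true.
  e (successors {d, f}): φ is true.
  f (successors {b}): φ is false.
Detail at a (witness):
  At a: \Diamond (r \lor q) is true, \Diamond q is true, so \Diamond (r \lor q) \land \Diamond q is true.
    At a: \Diamond (r \lor q) requires r \lor q at some successor in {a, d}.
      r \lor q holds at d, so \Diamond (r \lor q) is true at a.
    At a: \Diamond q requires q at some successor in {a, d}.
      q holds at d, so \Diamond q is true at a.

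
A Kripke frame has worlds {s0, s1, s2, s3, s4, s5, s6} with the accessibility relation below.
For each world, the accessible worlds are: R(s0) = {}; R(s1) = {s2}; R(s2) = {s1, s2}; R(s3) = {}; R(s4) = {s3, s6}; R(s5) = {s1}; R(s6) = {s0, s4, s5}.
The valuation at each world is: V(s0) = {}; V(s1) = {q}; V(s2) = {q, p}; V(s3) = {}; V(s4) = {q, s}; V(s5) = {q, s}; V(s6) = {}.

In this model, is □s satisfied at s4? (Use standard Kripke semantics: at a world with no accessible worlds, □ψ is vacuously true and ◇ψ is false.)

Recall that □ψ holds at a world iff ψ holds at every accessible world, and ◇ψ holds iff ψ holds at some accessible world.
At s4: □s requires s at every successor {s3, s6}.
  s fails at s3, so □s is false at s4.

No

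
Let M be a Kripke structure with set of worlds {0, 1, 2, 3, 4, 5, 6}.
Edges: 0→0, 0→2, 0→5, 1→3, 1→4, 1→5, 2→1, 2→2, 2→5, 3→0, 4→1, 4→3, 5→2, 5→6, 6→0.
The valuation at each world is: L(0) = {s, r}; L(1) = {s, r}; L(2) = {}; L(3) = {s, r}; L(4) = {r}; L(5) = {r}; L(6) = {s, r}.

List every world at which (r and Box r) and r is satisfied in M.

Recall that Box ψ holds at a world iff ψ holds at every accessible world, and Dia ψ holds iff ψ holds at some accessible world.
Let φ = (r and Box r) and r. Evaluate φ at each world:
  0 (successors {0, 2, 5}): φ is false.
  1 (successors {3, 4, 5}): φ is true.
  2 (successors {1, 2, 5}): φ is false.
  3 (successors {0}): φ is true.
  4 (successors {1, 3}): φ is true.
  5 (successors {2, 6}): φ is false.
  6 (successors {0}): φ is true.
For instance, at 6:
  At 6: r and Box r is true, r is true, so (r and Box r) and r is true.
    At 6: r is true, Box r is true, so r and Box r is true.
      At 6: Box r requires r at every successor {0}.
        At 0: r is true.
      So Box r is true at 6.
Satisfying worlds: {1, 3, 4, 6}

1, 3, 4, 6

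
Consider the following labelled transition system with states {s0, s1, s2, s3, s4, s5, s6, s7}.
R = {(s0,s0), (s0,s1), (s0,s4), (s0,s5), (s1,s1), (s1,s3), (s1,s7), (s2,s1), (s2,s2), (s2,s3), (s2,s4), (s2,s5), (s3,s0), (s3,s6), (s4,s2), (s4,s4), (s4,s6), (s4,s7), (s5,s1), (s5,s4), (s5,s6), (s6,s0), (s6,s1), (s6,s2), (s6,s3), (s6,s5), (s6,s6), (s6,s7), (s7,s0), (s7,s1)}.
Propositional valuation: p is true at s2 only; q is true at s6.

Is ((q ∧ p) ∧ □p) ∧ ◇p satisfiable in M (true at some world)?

No

Let φ = ((q ∧ p) ∧ □p) ∧ ◇p. Evaluate φ at each world:
  s0 (successors {s0, s1, s4, s5}): φ is false.
  s1 (successors {s1, s3, s7}): φ is false.
  s2 (successors {s1, s2, s3, s4, s5}): φ is false.
  s3 (successors {s0, s6}): φ is false.
  s4 (successors {s2, s4, s6, s7}): φ is false.
  s5 (successors {s1, s4, s6}): φ is false.
  s6 (successors {s0, s1, s2, s3, s5, s6, s7}): φ is false.
  s7 (successors {s0, s1}): φ is false.
For instance, at s5:
  At s5: (q ∧ p) ∧ □p is false, ◇p is false, so ((q ∧ p) ∧ □p) ∧ ◇p is false.
    At s5: q ∧ p is false, □p is false, so (q ∧ p) ∧ □p is false.
      At s5: □p requires p at every successor {s1, s4, s6}.
        p fails at s1, so □p is false at s5.
    At s5: ◇p requires p at some successor in {s1, s4, s6}.
      At s1: p is false.
      At s4: p is false.
      At s6: p is false.
    So ◇p is false at s5.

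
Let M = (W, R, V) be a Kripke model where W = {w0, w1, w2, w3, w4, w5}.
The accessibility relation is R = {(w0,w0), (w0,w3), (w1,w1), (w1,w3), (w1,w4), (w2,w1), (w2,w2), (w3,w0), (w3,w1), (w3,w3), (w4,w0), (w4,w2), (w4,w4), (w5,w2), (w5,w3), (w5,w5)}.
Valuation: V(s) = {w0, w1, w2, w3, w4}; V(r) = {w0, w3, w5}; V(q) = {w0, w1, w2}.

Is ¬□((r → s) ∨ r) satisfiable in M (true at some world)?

Let φ = ¬□((r → s) ∨ r). Evaluate φ at each world:
  w0 (successors {w0, w3}): φ is false.
  w1 (successors {w1, w3, w4}): φ is false.
  w2 (successors {w1, w2}): φ is false.
  w3 (successors {w0, w1, w3}): φ is false.
  w4 (successors {w0, w2, w4}): φ is false.
  w5 (successors {w2, w3, w5}): φ is false.
For instance, at w3:
  At w3: □((r → s) ∨ r) is true, so ¬□((r → s) ∨ r) is false.
    At w3: □((r → s) ∨ r) requires (r → s) ∨ r at every successor {w0, w1, w3}.
      At w0: (r → s) ∨ r is true.
      At w1: (r → s) ∨ r is true.
      At w3: (r → s) ∨ r is true.
    So □((r → s) ∨ r) is true at w3.

No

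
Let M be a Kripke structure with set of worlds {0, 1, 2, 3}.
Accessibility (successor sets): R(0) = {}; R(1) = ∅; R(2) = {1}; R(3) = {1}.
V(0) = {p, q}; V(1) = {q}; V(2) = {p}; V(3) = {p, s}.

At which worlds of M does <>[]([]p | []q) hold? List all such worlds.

2, 3

Let φ = <>[]([]p | []q). Evaluate φ at each world:
  0 (successors ∅): φ is false.
  1 (successors ∅): φ is false.
  2 (successors {1}): φ is true.
  3 (successors {1}): φ is true.
For instance, at 3:
  At 3: <>[]([]p | []q) requires []([]p | []q) at some successor in {1}.
    []([]p | []q) holds at 1, so <>[]([]p | []q) is true at 3.
      At 1: no accessible worlds, so []([]p | []q) holds vacuously.
Satisfying worlds: {2, 3}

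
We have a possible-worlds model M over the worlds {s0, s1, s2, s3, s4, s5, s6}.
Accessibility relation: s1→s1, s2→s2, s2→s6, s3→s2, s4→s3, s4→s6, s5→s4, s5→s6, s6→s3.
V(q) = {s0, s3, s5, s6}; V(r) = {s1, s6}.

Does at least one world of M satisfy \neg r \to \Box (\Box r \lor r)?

Yes

Let φ = \neg r \to \Box (\Box r \lor r). Evaluate φ at each world:
  s0 (successors ∅): φ is true.
  s1 (successors {s1}): φ is true.
  s2 (successors {s2, s6}): φ is false.
  s3 (successors {s2}): φ is false.
  s4 (successors {s3, s6}): φ is false.
  s5 (successors {s4, s6}): φ is false.
  s6 (successors {s3}): φ is true.
Detail at s0 (witness):
  At s0: \neg r is true, \Box (\Box r \lor r) is true, so \neg r \to \Box (\Box r \lor r) is true.
    At s0: no accessible worlds, so \Box (\Box r \lor r) holds vacuously.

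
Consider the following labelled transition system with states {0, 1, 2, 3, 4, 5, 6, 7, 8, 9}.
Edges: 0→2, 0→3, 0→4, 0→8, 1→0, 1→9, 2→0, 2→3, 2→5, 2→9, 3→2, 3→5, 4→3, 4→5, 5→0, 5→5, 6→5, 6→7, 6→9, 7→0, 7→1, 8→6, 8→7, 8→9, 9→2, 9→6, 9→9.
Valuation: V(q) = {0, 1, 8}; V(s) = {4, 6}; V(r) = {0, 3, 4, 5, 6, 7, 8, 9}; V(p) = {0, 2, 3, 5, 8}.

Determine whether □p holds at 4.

Yes

At 4: □p requires p at every successor {3, 5}.
  At 3: p is true.
  At 5: p is true.
So □p is true at 4.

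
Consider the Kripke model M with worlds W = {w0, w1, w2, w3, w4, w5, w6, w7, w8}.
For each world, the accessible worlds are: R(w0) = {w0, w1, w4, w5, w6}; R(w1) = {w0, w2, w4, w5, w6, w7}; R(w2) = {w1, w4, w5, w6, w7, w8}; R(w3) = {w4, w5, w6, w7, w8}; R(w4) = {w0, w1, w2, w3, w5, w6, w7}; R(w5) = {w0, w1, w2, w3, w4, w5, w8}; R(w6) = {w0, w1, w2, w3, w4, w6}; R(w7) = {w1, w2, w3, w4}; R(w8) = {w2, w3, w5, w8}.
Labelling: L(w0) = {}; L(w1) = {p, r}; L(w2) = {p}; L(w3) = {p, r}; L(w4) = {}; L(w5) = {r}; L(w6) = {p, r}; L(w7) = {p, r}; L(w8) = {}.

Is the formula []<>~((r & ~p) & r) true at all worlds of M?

Recall that []ψ holds at a world iff ψ holds at every accessible world, and <>ψ holds iff ψ holds at some accessible world.
Let φ = []<>~((r & ~p) & r). Evaluate φ at each world:
  w0 (successors {w0, w1, w4, w5, w6}): φ is true.
  w1 (successors {w0, w2, w4, w5, w6, w7}): φ is true.
  w2 (successors {w1, w4, w5, w6, w7, w8}): φ is true.
  w3 (successors {w4, w5, w6, w7, w8}): φ is true.
  w4 (successors {w0, w1, w2, w3, w5, w6, w7}): φ is true.
  w5 (successors {w0, w1, w2, w3, w4, w5, w8}): φ is true.
  w6 (successors {w0, w1, w2, w3, w4, w6}): φ is true.
  w7 (successors {w1, w2, w3, w4}): φ is true.
  w8 (successors {w2, w3, w5, w8}): φ is true.
For instance, at w7:
  At w7: []<>~((r & ~p) & r) requires <>~((r & ~p) & r) at every successor {w1, w2, w3, w4}.
    At w1: <>~((r & ~p) & r) is true.
    At w2: <>~((r & ~p) & r) is true.
    At w3: <>~((r & ~p) & r) is true.
    At w4: <>~((r & ~p) & r) is true.
  So []<>~((r & ~p) & r) is true at w7.

Yes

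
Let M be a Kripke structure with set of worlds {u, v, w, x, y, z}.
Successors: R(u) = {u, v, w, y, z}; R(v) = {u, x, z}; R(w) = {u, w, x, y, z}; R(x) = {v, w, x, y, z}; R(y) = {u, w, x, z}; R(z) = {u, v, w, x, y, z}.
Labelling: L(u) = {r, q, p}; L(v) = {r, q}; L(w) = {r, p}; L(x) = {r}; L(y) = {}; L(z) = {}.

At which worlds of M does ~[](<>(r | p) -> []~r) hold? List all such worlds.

Let φ = ~[](<>(r | p) -> []~r). Evaluate φ at each world:
  u (successors {u, v, w, y, z}): φ is true.
  v (successors {u, x, z}): φ is true.
  w (successors {u, w, x, y, z}): φ is true.
  x (successors {v, w, x, y, z}): φ is true.
  y (successors {u, w, x, z}): φ is true.
  z (successors {u, v, w, x, y, z}): φ is true.
For instance, at v:
  At v: [](<>(r | p) -> []~r) is false, so ~[](<>(r | p) -> []~r) is true.
    At v: [](<>(r | p) -> []~r) requires <>(r | p) -> []~r at every successor {u, x, z}.
      <>(r | p) -> []~r fails at u, so [](<>(r | p) -> []~r) is false at v.
Satisfying worlds: {u, v, w, x, y, z}

u, v, w, x, y, z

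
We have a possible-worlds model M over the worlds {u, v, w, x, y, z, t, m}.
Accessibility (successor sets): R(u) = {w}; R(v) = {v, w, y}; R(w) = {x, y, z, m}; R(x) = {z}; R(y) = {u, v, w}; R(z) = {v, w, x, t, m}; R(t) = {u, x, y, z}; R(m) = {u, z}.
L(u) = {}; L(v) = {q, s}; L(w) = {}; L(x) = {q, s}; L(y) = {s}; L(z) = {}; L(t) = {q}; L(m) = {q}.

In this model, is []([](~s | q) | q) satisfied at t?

At t: []([](~s | q) | q) requires [](~s | q) | q at every successor {u, x, y, z}.
  At u: [](~s | q) | q is true.
  At x: [](~s | q) | q is true.
  At y: [](~s | q) | q is true.
  At z: [](~s | q) | q is true.
So []([](~s | q) | q) is true at t.

Yes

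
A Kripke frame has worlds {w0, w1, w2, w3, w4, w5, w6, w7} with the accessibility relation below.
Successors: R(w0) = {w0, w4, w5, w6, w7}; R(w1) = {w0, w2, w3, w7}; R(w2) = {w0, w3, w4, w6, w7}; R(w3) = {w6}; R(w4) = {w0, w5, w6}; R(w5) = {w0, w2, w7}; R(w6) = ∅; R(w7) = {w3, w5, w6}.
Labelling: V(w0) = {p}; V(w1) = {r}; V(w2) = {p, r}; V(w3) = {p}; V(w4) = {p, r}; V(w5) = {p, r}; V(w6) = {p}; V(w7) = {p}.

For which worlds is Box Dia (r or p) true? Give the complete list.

w1, w5, w6

Recall that Box ψ holds at a world iff ψ holds at every accessible world, and Dia ψ holds iff ψ holds at some accessible world.
Let φ = Box Dia (r or p). Evaluate φ at each world:
  w0 (successors {w0, w4, w5, w6, w7}): φ is false.
  w1 (successors {w0, w2, w3, w7}): φ is true.
  w2 (successors {w0, w3, w4, w6, w7}): φ is false.
  w3 (successors {w6}): φ is false.
  w4 (successors {w0, w5, w6}): φ is false.
  w5 (successors {w0, w2, w7}): φ is true.
  w6 (successors ∅): φ is true.
  w7 (successors {w3, w5, w6}): φ is false.
For instance, at w7:
  At w7: Box Dia (r or p) requires Dia (r or p) at every successor {w3, w5, w6}.
    Dia (r or p) fails at w6, so Box Dia (r or p) is false at w7.
      At w6: no accessible worlds, so Dia (r or p) is false.
Satisfying worlds: {w1, w5, w6}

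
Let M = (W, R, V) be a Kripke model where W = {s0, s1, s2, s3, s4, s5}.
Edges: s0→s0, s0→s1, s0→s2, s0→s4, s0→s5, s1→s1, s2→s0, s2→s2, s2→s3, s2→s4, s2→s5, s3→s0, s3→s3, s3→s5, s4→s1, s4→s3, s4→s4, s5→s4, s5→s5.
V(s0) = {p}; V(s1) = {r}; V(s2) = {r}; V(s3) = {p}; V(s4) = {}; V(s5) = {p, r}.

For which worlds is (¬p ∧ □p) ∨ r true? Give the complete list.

Let φ = (¬p ∧ □p) ∨ r. Evaluate φ at each world:
  s0 (successors {s0, s1, s2, s4, s5}): φ is false.
  s1 (successors {s1}): φ is true.
  s2 (successors {s0, s2, s3, s4, s5}): φ is true.
  s3 (successors {s0, s3, s5}): φ is false.
  s4 (successors {s1, s3, s4}): φ is false.
  s5 (successors {s4, s5}): φ is true.
For instance, at s3:
  At s3: ¬p ∧ □p is false, r is false, so (¬p ∧ □p) ∨ r is false.
    At s3: ¬p is false, □p is true, so ¬p ∧ □p is false.
      At s3: □p requires p at every successor {s0, s3, s5}.
        At s0: p is true.
        At s3: p is true.
        At s5: p is true.
      So □p is true at s3.
Satisfying worlds: {s1, s2, s5}

s1, s2, s5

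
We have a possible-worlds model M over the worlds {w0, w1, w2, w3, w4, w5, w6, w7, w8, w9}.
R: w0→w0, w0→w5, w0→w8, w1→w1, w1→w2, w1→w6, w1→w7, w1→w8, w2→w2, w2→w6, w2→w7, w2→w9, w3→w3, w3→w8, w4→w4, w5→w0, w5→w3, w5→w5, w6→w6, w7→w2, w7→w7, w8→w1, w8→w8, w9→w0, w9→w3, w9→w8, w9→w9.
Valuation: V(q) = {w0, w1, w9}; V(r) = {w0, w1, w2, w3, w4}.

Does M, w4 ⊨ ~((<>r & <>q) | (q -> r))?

At w4: (<>r & <>q) | (q -> r) is true, so ~((<>r & <>q) | (q -> r)) is false.
  At w4: <>r & <>q is false, q -> r is true, so (<>r & <>q) | (q -> r) is true.
    At w4: <>r is true, <>q is false, so <>r & <>q is false.
      At w4: <>r requires r at some successor in {w4}.
        r holds at w4, so <>r is true at w4.
      At w4: <>q requires q at some successor in {w4}.
        At w4: q is false.
      So <>q is false at w4.

No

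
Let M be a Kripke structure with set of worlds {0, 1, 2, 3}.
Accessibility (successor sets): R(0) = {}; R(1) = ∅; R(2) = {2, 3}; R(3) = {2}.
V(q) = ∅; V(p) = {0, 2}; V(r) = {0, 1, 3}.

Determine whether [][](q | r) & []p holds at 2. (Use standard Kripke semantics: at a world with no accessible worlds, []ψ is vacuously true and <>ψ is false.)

At 2: [][](q | r) is false, []p is false, so [][](q | r) & []p is false.
  At 2: [][](q | r) requires [](q | r) at every successor {2, 3}.
    [](q | r) fails at 2, so [][](q | r) is false at 2.
      At 2: [](q | r) requires q | r at every successor {2, 3}.
        q | r fails at 2, so [](q | r) is false at 2.
  At 2: []p requires p at every successor {2, 3}.
    p fails at 3, so []p is false at 2.

No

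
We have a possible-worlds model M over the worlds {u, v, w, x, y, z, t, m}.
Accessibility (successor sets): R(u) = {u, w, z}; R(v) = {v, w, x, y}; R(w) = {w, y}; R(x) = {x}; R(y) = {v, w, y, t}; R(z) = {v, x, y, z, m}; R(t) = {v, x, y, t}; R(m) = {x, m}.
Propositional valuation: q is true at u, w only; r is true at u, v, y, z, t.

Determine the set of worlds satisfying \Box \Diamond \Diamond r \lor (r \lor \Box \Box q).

Recall that \Box ψ holds at a world iff ψ holds at every accessible world, and \Diamond ψ holds iff ψ holds at some accessible world.
Let φ = \Box \Diamond \Diamond r \lor (r \lor \Box \Box q). Evaluate φ at each world:
  u (successors {u, w, z}): φ is true.
  v (successors {v, w, x, y}): φ is true.
  w (successors {w, y}): φ is true.
  x (successors {x}): φ is false.
  y (successors {v, w, y, t}): φ is true.
  z (successors {v, x, y, z, m}): φ is true.
  t (successors {v, x, y, t}): φ is true.
  m (successors {x, m}): φ is false.
For instance, at u:
  At u: \Box \Diamond \Diamond r is true, r \lor \Box \Box q is true, so \Box \Diamond \Diamond r \lor (r \lor \Box \Box q) is true.
    At u: \Box \Diamond \Diamond r requires \Diamond \Diamond r at every successor {u, w, z}.
      At u: \Diamond \Diamond r is true.
      At w: \Diamond \Diamond r is true.
      At z: \Diamond \Diamond r is true.
    So \Box \Diamond \Diamond r is true at u.
    At u: r is true, \Box \Box q is false, so r \lor \Box \Box q is true.
      At u: \Box \Box q requires \Box q at every successor {u, w, z}.
        \Box q fails at u, so \Box \Box q is false at u.
Satisfying worlds: {u, v, w, y, z, t}

u, v, w, y, z, t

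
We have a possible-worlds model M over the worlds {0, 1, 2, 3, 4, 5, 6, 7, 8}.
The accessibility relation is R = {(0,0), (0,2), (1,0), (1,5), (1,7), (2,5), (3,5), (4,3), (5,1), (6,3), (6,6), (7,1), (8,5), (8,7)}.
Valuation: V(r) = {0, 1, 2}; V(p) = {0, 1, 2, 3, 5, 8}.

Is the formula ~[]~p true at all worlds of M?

Yes

Let φ = ~[]~p. Evaluate φ at each world:
  0 (successors {0, 2}): φ is true.
  1 (successors {0, 5, 7}): φ is true.
  2 (successors {5}): φ is true.
  3 (successors {5}): φ is true.
  4 (successors {3}): φ is true.
  5 (successors {1}): φ is true.
  6 (successors {3, 6}): φ is true.
  7 (successors {1}): φ is true.
  8 (successors {5, 7}): φ is true.
For instance, at 1:
  At 1: []~p is false, so ~[]~p is true.
    At 1: []~p requires ~p at every successor {0, 5, 7}.
      ~p fails at 0, so []~p is false at 1.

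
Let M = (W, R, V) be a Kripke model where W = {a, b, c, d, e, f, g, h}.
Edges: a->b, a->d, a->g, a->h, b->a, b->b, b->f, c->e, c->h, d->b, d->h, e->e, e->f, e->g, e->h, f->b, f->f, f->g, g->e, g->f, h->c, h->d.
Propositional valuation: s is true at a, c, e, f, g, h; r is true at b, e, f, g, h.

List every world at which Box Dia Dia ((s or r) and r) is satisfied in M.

a, b, c, d, e, f, g, h

Recall that Box ψ holds at a world iff ψ holds at every accessible world, and Dia ψ holds iff ψ holds at some accessible world.
Let φ = Box Dia Dia ((s or r) and r). Evaluate φ at each world:
  a (successors {b, d, g, h}): φ is true.
  b (successors {a, b, f}): φ is true.
  c (successors {e, h}): φ is true.
  d (successors {b, h}): φ is true.
  e (successors {e, f, g, h}): φ is true.
  f (successors {b, f, g}): φ is true.
  g (successors {e, f}): φ is true.
  h (successors {c, d}): φ is true.
For instance, at b:
  At b: Box Dia Dia ((s or r) and r) requires Dia Dia ((s or r) and r) at every successor {a, b, f}.
      At a: Dia Dia ((s or r) and r) requires Dia ((s or r) and r) at some successor in {b, d, g, h}.
        Dia ((s or r) and r) holds at b, so Dia Dia ((s or r) and r) is true at a.
      At b: Dia Dia ((s or r) and r) requires Dia ((s or r) and r) at some successor in {a, b, f}.
        Dia ((s or r) and r) holds at a, so Dia Dia ((s or r) and r) is true at b.
      At f: Dia Dia ((s or r) and r) requires Dia ((s or r) and r) at some successor in {b, f, g}.
        Dia ((s or r) and r) holds at b, so Dia Dia ((s or r) and r) is true at f.
  So Box Dia Dia ((s or r) and r) is true at b.
Satisfying worlds: {a, b, c, d, e, f, g, h}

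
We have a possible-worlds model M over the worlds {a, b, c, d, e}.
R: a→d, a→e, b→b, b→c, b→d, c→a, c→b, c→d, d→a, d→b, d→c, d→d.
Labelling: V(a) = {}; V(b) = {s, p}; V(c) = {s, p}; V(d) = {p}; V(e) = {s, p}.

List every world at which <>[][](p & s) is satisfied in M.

Let φ = <>[][](p & s). Evaluate φ at each world:
  a (successors {d, e}): φ is true.
  b (successors {b, c, d}): φ is false.
  c (successors {a, b, d}): φ is false.
  d (successors {a, b, c, d}): φ is false.
  e (successors ∅): φ is false.
For instance, at b:
  At b: <>[][](p & s) requires [][](p & s) at some successor in {b, c, d}.
    At b: [][](p & s) is false.
    At c: [][](p & s) is false.
    At d: [][](p & s) is false.
  So <>[][](p & s) is false at b.
Satisfying worlds: {a}

a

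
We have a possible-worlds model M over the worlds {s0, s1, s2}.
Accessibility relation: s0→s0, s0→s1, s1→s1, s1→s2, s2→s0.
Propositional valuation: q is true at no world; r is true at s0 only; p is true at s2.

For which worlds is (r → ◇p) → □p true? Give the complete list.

s0

Let φ = (r → ◇p) → □p. Evaluate φ at each world:
  s0 (successors {s0, s1}): φ is true.
  s1 (successors {s1, s2}): φ is false.
  s2 (successors {s0}): φ is false.
For instance, at s1:
  At s1: r → ◇p is true, □p is false, so (r → ◇p) → □p is false.
    At s1: r is false, ◇p is true, so r → ◇p is true.
      At s1: ◇p requires p at some successor in {s1, s2}.
        p holds at s2, so ◇p is true at s1.
    At s1: □p requires p at every successor {s1, s2}.
      p fails at s1, so □p is false at s1.
Satisfying worlds: {s0}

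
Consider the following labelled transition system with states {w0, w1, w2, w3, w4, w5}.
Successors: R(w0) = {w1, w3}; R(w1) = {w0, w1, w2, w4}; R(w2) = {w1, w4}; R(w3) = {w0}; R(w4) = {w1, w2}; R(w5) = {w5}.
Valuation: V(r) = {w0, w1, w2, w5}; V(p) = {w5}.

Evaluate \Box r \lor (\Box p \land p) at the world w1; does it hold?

No

Recall that \Box ψ holds at a world iff ψ holds at every accessible world, and \Diamond ψ holds iff ψ holds at some accessible world.
At w1: \Box r is false, \Box p \land p is false, so \Box r \lor (\Box p \land p) is false.
  At w1: \Box r requires r at every successor {w0, w1, w2, w4}.
    r fails at w4, so \Box r is false at w1.
  At w1: \Box p is false, p is false, so \Box p \land p is false.
    At w1: \Box p requires p at every successor {w0, w1, w2, w4}.
      p fails at w0, so \Box p is false at w1.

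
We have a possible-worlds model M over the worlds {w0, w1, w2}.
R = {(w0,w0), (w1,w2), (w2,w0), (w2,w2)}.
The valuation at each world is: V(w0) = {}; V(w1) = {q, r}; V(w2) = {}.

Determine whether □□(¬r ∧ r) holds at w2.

At w2: □□(¬r ∧ r) requires □(¬r ∧ r) at every successor {w0, w2}.
  □(¬r ∧ r) fails at w0, so □□(¬r ∧ r) is false at w2.
    At w0: □(¬r ∧ r) requires ¬r ∧ r at every successor {w0}.
      ¬r ∧ r fails at w0, so □(¬r ∧ r) is false at w0.

No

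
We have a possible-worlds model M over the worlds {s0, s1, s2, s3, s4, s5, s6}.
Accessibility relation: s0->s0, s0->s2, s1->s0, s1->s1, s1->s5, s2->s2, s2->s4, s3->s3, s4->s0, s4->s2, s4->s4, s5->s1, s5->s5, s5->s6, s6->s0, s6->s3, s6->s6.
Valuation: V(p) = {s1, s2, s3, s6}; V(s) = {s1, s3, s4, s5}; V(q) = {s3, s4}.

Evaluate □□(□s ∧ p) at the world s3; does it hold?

Yes

At s3: □□(□s ∧ p) requires □(□s ∧ p) at every successor {s3}.
    At s3: □(□s ∧ p) requires □s ∧ p at every successor {s3}.
      At s3: □s ∧ p is true.
    So □(□s ∧ p) is true at s3.
So □□(□s ∧ p) is true at s3.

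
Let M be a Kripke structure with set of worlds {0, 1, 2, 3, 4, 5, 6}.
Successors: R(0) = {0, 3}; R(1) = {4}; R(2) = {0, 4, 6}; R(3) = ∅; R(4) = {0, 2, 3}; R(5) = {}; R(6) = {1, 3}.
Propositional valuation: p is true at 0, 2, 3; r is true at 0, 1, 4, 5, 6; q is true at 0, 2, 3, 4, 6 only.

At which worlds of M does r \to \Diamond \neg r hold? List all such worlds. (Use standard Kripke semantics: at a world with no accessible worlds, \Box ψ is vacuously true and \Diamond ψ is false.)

Let φ = r \to \Diamond \neg r. Evaluate φ at each world:
  0 (successors {0, 3}): φ is true.
  1 (successors {4}): φ is false.
  2 (successors {0, 4, 6}): φ is true.
  3 (successors ∅): φ is true.
  4 (successors {0, 2, 3}): φ is true.
  5 (successors ∅): φ is false.
  6 (successors {1, 3}): φ is true.
For instance, at 2:
  At 2: r is false, \Diamond \neg r is false, so r \to \Diamond \neg r is true.
    At 2: \Diamond \neg r requires \neg r at some successor in {0, 4, 6}.
      At 0: \neg r is false.
      At 4: \neg r is false.
      At 6: \neg r is false.
    So \Diamond \neg r is false at 2.
Satisfying worlds: {0, 2, 3, 4, 6}

0, 2, 3, 4, 6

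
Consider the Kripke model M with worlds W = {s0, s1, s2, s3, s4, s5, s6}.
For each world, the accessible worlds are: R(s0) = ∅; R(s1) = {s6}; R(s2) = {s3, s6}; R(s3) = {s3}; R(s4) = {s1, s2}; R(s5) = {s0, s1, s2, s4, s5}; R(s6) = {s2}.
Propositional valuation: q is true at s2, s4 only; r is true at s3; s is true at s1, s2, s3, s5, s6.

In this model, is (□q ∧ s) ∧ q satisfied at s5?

At s5: □q ∧ s is false, q is false, so (□q ∧ s) ∧ q is false.
  At s5: □q is false, s is true, so □q ∧ s is false.
    At s5: □q requires q at every successor {s0, s1, s2, s4, s5}.
      q fails at s0, so □q is false at s5.

No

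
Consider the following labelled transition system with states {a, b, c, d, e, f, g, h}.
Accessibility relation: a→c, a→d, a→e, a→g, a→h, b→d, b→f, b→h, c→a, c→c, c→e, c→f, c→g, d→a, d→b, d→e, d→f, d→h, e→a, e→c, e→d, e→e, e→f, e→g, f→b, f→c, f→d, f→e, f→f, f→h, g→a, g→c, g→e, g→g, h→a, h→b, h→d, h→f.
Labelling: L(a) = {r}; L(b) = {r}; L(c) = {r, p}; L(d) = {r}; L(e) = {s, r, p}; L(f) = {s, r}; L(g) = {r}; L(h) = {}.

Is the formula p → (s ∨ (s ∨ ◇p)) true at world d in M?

Yes

Recall that ◇ψ holds at a world iff ψ holds at some accessible world.
At d: p is false, s ∨ (s ∨ ◇p) is true, so p → (s ∨ (s ∨ ◇p)) is true.
  At d: s is false, s ∨ ◇p is true, so s ∨ (s ∨ ◇p) is true.
    At d: s is false, ◇p is true, so s ∨ ◇p is true.
      At d: ◇p requires p at some successor in {a, b, e, f, h}.
        p holds at e, so ◇p is true at d.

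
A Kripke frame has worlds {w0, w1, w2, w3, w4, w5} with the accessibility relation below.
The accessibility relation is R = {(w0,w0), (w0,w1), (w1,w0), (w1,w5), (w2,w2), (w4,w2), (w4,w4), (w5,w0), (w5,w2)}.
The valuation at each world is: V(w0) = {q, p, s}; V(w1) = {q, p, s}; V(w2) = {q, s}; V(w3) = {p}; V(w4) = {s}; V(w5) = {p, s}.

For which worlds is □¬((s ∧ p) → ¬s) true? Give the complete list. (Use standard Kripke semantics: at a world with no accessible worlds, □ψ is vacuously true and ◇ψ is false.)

w0, w1, w3

Recall that □ψ holds at a world iff ψ holds at every accessible world, and ◇ψ holds iff ψ holds at some accessible world.
Let φ = □¬((s ∧ p) → ¬s). Evaluate φ at each world:
  w0 (successors {w0, w1}): φ is true.
  w1 (successors {w0, w5}): φ is true.
  w2 (successors {w2}): φ is false.
  w3 (successors ∅): φ is true.
  w4 (successors {w2, w4}): φ is false.
  w5 (successors {w0, w2}): φ is false.
For instance, at w2:
  At w2: □¬((s ∧ p) → ¬s) requires ¬((s ∧ p) → ¬s) at every successor {w2}.
    ¬((s ∧ p) → ¬s) fails at w2, so □¬((s ∧ p) → ¬s) is false at w2.
Satisfying worlds: {w0, w1, w3}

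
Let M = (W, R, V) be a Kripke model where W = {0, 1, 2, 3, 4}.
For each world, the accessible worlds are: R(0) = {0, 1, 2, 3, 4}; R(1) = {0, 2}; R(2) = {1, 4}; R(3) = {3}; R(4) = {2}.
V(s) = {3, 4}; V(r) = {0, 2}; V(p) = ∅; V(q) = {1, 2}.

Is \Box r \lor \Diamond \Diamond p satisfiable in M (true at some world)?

Yes

Let φ = \Box r \lor \Diamond \Diamond p. Evaluate φ at each world:
  0 (successors {0, 1, 2, 3, 4}): φ is false.
  1 (successors {0, 2}): φ is true.
  2 (successors {1, 4}): φ is false.
  3 (successors {3}): φ is false.
  4 (successors {2}): φ is true.
Detail at 1 (witness):
  At 1: \Box r is true, \Diamond \Diamond p is false, so \Box r \lor \Diamond \Diamond p is true.
    At 1: \Box r requires r at every successor {0, 2}.
      At 0: r is true.
      At 2: r is true.
    So \Box r is true at 1.
    At 1: \Diamond \Diamond p requires \Diamond p at some successor in {0, 2}.
      At 0: \Diamond p is false.
      At 2: \Diamond p is false.
    So \Diamond \Diamond p is false at 1.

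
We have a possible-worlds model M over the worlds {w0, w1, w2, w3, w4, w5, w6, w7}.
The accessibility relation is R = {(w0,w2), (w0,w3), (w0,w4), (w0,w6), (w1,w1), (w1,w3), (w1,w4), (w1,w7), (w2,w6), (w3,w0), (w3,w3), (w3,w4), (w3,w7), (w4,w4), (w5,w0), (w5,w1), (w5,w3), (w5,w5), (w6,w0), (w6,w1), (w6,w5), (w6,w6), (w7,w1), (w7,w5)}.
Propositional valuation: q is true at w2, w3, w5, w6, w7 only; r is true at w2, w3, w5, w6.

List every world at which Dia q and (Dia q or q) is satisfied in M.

Let φ = Dia q and (Dia q or q). Evaluate φ at each world:
  w0 (successors {w2, w3, w4, w6}): φ is true.
  w1 (successors {w1, w3, w4, w7}): φ is true.
  w2 (successors {w6}): φ is true.
  w3 (successors {w0, w3, w4, w7}): φ is true.
  w4 (successors {w4}): φ is false.
  w5 (successors {w0, w1, w3, w5}): φ is true.
  w6 (successors {w0, w1, w5, w6}): φ is true.
  w7 (successors {w1, w5}): φ is true.
For instance, at w5:
  At w5: Dia q is true, Dia q or q is true, so Dia q and (Dia q or q) is true.
    At w5: Dia q requires q at some successor in {w0, w1, w3, w5}.
      q holds at w3, so Dia q is true at w5.
    At w5: Dia q is true, q is true, so Dia q or q is true.
      At w5: Dia q requires q at some successor in {w0, w1, w3, w5}.
        q holds at w3, so Dia q is true at w5.
Satisfying worlds: {w0, w1, w2, w3, w5, w6, w7}

w0, w1, w2, w3, w5, w6, w7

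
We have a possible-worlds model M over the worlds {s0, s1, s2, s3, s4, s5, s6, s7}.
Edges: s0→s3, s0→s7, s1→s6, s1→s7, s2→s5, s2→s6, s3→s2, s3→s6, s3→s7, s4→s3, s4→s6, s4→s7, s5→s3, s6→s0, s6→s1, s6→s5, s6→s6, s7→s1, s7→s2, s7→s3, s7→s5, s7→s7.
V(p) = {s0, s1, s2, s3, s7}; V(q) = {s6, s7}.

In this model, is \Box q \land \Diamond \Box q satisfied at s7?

No

Recall that \Box ψ holds at a world iff ψ holds at every accessible world, and \Diamond ψ holds iff ψ holds at some accessible world.
At s7: \Box q is false, \Diamond \Box q is true, so \Box q \land \Diamond \Box q is false.
  At s7: \Box q requires q at every successor {s1, s2, s3, s5, s7}.
    q fails at s1, so \Box q is false at s7.
  At s7: \Diamond \Box q requires \Box q at some successor in {s1, s2, s3, s5, s7}.
    \Box q holds at s1, so \Diamond \Box q is true at s7.
      At s1: \Box q requires q at every successor {s6, s7}.
        At s6: q is true.
        At s7: q is true.
      So \Box q is true at s1.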